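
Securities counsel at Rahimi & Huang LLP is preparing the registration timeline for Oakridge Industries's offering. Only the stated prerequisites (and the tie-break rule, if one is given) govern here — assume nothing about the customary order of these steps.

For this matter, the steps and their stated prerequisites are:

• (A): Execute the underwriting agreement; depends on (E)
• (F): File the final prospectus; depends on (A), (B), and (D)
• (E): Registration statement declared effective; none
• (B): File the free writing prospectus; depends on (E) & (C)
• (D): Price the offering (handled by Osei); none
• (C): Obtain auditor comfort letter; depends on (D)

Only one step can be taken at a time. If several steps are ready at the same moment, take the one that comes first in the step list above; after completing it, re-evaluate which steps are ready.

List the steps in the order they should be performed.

(E) and (D) have no prerequisites; (E) is listed earlier, so (E) is first.
(A) now also ready, so the ready set is {(A), (D)}; (A) is listed earlier → (A).
(D) is the only step now ready → (D).
That leaves (C) as the only ready step → (C).
(B) is the only step now ready → (B).
(F) needed (A), (B) and (D), now all done → (F).

(E), (A), (D), (C), (B), (F)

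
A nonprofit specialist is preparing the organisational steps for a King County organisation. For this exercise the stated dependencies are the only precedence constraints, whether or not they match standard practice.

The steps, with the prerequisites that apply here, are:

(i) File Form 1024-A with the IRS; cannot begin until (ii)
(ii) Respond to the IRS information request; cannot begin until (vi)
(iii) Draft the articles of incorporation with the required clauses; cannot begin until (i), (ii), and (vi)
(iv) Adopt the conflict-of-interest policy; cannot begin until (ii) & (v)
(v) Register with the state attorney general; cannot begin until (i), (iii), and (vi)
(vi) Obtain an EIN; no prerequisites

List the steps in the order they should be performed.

Only (vi) has no prerequisites, so it is first.
(ii) needed (vi), now all done → (ii).
(i) needed (ii), now all done → (i).
Next only (iii) has its prerequisites met → (iii).
(v) is the only step now ready → (v).
That leaves (iv) as the only ready step → (iv).

(vi), (ii), (i), (iii), (v), (iv)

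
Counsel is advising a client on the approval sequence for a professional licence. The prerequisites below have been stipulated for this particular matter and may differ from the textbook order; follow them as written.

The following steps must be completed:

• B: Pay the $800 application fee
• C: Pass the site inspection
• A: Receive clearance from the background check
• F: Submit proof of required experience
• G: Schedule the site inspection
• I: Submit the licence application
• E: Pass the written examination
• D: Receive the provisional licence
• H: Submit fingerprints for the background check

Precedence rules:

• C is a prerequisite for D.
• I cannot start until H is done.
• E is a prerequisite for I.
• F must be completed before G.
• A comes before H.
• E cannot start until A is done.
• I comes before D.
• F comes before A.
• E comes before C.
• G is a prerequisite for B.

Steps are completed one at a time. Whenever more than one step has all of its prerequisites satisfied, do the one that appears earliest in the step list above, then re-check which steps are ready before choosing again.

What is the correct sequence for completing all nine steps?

F is the only step with nothing outstanding, so it goes first.
Now A and G have their prerequisites met. A is listed earlier, so A next.
E and H now also ready, so the ready set is {G, E, H}; G is listed earlier → G.
B now also ready, so the ready set is {B, E, H}; B is listed earlier → B.
Now E and H have their prerequisites met. E is listed earlier, so E next.
C now also ready, so the ready set is {C, H}; C is listed earlier → C.
H is the only step now ready → H.
That leaves I as the only ready step → I.
That leaves D as the only ready step → D.

F, A, G, B, E, C, H, I, D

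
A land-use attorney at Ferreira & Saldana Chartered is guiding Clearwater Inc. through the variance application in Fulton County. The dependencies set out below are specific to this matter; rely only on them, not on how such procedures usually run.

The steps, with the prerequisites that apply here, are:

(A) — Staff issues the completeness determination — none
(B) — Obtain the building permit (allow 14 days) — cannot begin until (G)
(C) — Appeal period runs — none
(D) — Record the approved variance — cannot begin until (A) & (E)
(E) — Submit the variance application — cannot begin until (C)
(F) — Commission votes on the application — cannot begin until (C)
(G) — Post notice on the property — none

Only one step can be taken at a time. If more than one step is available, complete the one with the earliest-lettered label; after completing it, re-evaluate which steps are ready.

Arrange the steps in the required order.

(A), (C) and (G) have no prerequisites; (A) has the earlier label, so (A) is first.
Now (C) and (G) have their prerequisites met. (C) has the earlier label, so (C) next.
(E) and (F) now also ready, so the ready set is {(E), (F), (G)}; (E) has the earlier label → (E).
(D), (F) and (G) are all available; (D) has the earlier label → (D).
Ready: (F) and (G). (F) has the earlier label → (F).
Next only (G) has its prerequisites met → (G).
(B) needed (G), now all done → (B).

(A) → (C) → (E) → (D) → (F) → (G) → (B)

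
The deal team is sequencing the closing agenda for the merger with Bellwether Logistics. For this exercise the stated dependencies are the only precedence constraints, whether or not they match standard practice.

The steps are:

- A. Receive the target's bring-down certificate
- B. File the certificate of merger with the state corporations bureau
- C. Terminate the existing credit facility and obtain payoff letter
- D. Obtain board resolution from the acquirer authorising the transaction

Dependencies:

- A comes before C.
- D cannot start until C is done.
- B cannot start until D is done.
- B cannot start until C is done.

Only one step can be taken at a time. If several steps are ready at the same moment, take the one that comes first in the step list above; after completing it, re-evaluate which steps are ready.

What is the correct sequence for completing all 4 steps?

A C D B

A has no prerequisites → A first.
C is the only step now ready → C.
That leaves D as the only ready step → D.
Next only B has its prerequisites met → B.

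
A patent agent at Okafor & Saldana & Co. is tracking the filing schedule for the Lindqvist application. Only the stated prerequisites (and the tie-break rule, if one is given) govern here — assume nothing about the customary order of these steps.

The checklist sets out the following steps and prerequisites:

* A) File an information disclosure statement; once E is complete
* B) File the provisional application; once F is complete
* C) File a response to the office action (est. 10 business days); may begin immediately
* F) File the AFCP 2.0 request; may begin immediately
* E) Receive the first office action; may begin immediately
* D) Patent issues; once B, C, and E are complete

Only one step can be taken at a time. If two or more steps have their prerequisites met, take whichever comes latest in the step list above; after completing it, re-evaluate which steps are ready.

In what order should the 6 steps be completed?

E, F and C have no prerequisites; E is listed later, so E is first.
A now also ready, so the ready set is {F, C, A}; F is listed later → F.
Now C, B and A have their prerequisites met. C is listed later, so C next.
B and A are both available; B is listed later → B.
Ready: D and A. D is listed later → D.
That leaves A as the only ready step → A.

E F C B D A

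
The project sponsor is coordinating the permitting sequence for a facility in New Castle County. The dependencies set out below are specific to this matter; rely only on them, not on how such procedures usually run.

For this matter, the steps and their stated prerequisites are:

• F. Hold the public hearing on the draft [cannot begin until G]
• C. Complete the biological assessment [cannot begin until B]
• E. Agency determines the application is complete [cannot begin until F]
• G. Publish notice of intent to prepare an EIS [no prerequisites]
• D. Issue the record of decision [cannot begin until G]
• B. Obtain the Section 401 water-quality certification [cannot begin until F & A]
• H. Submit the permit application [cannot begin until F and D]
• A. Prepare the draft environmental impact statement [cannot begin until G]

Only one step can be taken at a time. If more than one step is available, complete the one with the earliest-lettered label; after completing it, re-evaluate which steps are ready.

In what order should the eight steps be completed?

G → A → D → F → B → C → E → H

Only G has no prerequisites, so it is first.
Now A, D and F have their prerequisites met. A has the earlier label, so A next.
Now D and F have their prerequisites met. D has the earlier label, so D next.
Next only F has its prerequisites met → F.
Now B, E and H have their prerequisites met. B has the earlier label, so B next.
Ready: C, E and H. C has the earlier label → C.
Ready: E and H. E has the earlier label → E.
H needed D and F, now all done → H.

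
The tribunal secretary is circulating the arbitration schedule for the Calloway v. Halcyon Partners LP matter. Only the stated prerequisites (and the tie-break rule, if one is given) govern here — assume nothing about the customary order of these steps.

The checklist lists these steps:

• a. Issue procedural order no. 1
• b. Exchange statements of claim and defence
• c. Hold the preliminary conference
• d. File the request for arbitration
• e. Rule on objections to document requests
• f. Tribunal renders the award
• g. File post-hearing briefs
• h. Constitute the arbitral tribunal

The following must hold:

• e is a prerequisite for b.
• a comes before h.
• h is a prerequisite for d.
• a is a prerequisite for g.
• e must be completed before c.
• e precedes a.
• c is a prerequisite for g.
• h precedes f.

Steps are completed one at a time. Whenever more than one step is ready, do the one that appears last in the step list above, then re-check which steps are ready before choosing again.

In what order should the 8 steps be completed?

e c b a h g f d

Only e has no prerequisites, so it is first.
c, b and a are all available; c is listed later → c.
Ready: b and a. b is listed later → b.
That leaves a as the only ready step → a.
Ready: h and g. h is listed later → h.
g, f and d are all available; g is listed later → g.
f and d are both available; f is listed later → f.
d is the only step now ready → d.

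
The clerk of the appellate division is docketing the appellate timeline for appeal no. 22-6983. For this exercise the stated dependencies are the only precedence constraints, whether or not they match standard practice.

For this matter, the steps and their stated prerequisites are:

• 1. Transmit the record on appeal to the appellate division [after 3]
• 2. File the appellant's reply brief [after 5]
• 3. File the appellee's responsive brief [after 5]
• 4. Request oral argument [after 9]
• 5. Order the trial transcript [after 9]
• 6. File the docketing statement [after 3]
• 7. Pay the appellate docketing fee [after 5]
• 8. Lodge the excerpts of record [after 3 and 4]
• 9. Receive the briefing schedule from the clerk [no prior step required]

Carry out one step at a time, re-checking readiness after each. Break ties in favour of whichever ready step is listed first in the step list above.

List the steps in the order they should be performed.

Only 9 has no prerequisites, so it is first.
Now 4 and 5 have their prerequisites met. 4 is listed earlier, so 4 next.
That leaves 5 as the only ready step → 5.
Now 2, 3 and 7 have their prerequisites met. 2 is listed earlier, so 2 next.
Ready: 3 and 7. 3 is listed earlier → 3.
Ready: 1, 6, 7 and 8. 1 is listed earlier → 1.
6, 7 and 8 are all available; 6 is listed earlier → 6.
7 and 8 are both available; 7 is listed earlier → 7.
8 needed 3 and 4, now all done → 8.

9 → 4 → 5 → 2 → 3 → 1 → 6 → 7 → 8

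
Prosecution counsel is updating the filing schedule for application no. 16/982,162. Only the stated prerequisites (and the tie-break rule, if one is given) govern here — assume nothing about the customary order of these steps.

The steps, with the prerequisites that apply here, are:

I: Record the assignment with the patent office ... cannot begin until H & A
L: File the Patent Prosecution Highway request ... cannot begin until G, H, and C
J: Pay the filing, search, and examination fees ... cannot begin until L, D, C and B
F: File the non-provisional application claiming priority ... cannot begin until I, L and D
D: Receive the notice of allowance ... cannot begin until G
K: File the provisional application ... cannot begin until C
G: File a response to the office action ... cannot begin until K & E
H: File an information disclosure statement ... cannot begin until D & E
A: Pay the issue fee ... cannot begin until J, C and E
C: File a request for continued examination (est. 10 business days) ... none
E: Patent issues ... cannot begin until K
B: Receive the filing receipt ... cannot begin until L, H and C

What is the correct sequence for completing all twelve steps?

C, K, E, G, D, H, L, B, J, A, I, F

C has no prerequisites → C first.
Next only K has its prerequisites met → K.
E needed K, now all done → E.
That leaves G as the only ready step → G.
D needed G, now all done → D.
Next only H has its prerequisites met → H.
L needed G, H and C, now all done → L.
That leaves B as the only ready step → B.
That leaves J as the only ready step → J.
Next only A has its prerequisites met → A.
I is the only step now ready → I.
Next only F has its prerequisites met → F.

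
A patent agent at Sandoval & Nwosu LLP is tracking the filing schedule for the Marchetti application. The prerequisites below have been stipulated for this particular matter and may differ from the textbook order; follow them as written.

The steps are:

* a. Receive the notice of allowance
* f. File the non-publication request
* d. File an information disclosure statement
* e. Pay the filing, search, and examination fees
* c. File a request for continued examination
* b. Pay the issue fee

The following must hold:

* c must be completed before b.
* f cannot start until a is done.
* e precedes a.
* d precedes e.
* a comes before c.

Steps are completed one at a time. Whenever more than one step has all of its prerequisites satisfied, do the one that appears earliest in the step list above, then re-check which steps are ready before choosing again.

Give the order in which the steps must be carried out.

d e a f c b

d is the only step with nothing outstanding, so it goes first.
e needed d, now all done → e.
a needed e, now all done → a.
f and c are both available; f is listed earlier → f.
c needed a, now all done → c.
b is the only step now ready → b.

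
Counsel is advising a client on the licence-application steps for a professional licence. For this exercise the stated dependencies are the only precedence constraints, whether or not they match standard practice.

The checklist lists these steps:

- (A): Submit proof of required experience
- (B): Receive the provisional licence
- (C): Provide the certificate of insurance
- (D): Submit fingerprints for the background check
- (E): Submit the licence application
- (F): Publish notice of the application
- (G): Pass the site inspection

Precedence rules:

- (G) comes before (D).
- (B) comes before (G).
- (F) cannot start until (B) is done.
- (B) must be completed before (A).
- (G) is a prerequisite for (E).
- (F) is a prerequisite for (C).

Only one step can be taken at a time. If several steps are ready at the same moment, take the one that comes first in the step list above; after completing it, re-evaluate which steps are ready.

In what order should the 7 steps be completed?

(B) is the only step with nothing outstanding, so it goes first.
Ready: (A), (F) and (G). (A) is listed earlier → (A).
Ready: (F) and (G). (F) is listed earlier → (F).
Now (C) and (G) have their prerequisites met. (C) is listed earlier, so (C) next.
(G) needed (B), now all done → (G).
Now (D) and (E) have their prerequisites met. (D) is listed earlier, so (D) next.
Next only (E) has its prerequisites met → (E).

(B) → (A) → (F) → (C) → (G) → (D) → (E)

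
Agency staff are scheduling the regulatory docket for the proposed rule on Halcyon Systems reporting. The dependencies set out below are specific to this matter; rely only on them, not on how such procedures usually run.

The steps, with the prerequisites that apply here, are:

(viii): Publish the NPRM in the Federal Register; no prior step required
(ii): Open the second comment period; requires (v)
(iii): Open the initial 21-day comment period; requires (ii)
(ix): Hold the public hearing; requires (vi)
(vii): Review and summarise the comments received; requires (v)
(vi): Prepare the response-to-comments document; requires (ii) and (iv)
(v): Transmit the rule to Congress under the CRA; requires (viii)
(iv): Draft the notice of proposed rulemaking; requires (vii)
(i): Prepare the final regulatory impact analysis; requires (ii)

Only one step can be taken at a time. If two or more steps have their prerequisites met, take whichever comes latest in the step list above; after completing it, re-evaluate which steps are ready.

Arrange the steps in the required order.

(viii) → (v) → (vii) → (iv) → (ii) → (i) → (vi) → (ix) → (iii)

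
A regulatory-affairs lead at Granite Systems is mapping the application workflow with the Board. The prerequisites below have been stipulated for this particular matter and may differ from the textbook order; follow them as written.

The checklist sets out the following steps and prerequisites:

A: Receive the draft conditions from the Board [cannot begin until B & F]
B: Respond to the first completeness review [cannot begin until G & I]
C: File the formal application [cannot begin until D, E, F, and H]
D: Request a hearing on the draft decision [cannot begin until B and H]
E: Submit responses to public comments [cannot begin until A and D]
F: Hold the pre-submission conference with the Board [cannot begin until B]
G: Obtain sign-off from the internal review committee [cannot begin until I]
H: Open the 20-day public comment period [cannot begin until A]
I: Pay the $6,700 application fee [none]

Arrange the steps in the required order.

I → G → B → F → A → H → D → E → C

I is the only step with nothing outstanding, so it goes first.
Next only G has its prerequisites met → G.
B needed G and I, now all done → B.
F needed B, now all done → F.
A needed B and F, now all done → A.
H is the only step now ready → H.
D needed B and H, now all done → D.
E needed A and D, now all done → E.
That leaves C as the only ready step → C.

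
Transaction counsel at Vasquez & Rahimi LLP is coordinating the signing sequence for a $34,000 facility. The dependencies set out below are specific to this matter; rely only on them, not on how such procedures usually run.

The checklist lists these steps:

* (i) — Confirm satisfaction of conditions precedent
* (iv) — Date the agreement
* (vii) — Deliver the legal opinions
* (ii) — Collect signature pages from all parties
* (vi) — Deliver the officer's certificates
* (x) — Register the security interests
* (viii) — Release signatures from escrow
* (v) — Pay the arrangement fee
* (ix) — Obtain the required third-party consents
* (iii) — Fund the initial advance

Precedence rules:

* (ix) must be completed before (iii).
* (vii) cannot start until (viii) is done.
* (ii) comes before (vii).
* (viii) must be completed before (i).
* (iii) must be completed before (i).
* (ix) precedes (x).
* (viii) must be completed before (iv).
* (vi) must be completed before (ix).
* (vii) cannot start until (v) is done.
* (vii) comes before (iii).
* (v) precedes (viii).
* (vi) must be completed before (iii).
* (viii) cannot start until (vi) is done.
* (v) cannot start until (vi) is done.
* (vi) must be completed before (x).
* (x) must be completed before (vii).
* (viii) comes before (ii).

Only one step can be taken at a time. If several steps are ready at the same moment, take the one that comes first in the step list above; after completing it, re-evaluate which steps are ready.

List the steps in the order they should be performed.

Only (vi) has no prerequisites, so it is first.
(v) and (ix) are both available; (v) is listed earlier → (v).
(viii) now also ready, so the ready set is {(viii), (ix)}; (viii) is listed earlier → (viii).
Now (iv), (ii) and (ix) have their prerequisites met. (iv) is listed earlier, so (iv) next.
Ready: (ii) and (ix). (ii) is listed earlier → (ii).
(ix) is the only step now ready → (ix).
Next only (x) has its prerequisites met → (x).
(vii) needed (ii), (x), (viii) and (v), now all done → (vii).
(iii) needed (vii), (vi) and (ix), now all done → (iii).
(i) needed (viii) and (iii), now all done → (i).

(vi), (v), (viii), (iv), (ii), (ix), (x), (vii), (iii), (i)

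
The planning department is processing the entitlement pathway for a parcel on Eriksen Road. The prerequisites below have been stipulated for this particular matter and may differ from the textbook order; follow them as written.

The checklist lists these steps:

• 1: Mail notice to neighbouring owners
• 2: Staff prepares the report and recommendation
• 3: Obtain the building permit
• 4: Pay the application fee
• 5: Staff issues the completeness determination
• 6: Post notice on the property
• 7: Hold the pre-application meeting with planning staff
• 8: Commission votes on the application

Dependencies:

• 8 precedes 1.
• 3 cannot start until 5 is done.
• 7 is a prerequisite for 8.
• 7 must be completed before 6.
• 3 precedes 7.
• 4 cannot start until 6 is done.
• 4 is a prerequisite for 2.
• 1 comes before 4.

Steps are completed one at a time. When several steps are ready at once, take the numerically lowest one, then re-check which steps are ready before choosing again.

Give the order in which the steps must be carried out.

5 is the only step with nothing outstanding, so it goes first.
3 is the only step now ready → 3.
7 is the only step now ready → 7.
Ready: 6 and 8. 6 has the earlier label → 6.
That leaves 8 as the only ready step → 8.
1 needed 8, now all done → 1.
4 needed 1 and 6, now all done → 4.
Next only 2 has its prerequisites met → 2.

5 → 3 → 7 → 6 → 8 → 1 → 4 → 2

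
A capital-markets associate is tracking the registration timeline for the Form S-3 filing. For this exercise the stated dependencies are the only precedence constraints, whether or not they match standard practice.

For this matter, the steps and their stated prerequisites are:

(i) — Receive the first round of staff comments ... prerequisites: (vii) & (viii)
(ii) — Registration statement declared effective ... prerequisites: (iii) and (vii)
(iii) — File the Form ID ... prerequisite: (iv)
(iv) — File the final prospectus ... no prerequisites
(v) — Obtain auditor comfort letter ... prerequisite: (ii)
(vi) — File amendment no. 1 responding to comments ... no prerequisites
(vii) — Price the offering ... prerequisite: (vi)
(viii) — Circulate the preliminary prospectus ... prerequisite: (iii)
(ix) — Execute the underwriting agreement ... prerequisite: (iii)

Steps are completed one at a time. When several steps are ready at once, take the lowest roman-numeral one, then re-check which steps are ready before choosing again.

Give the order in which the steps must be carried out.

(iv) → (iii) → (vi) → (vii) → (ii) → (v) → (viii) → (i) → (ix)

(iv) and (vi) have no prerequisites; (iv) has the earlier label, so (iv) is first.
(iii) now also ready, so the ready set is {(iii), (vi)}; (iii) has the earlier label → (iii).
Ready: (vi), (viii) and (ix). (vi) has the earlier label → (vi).
Now (vii), (viii) and (ix) have their prerequisites met. (vii) has the earlier label, so (vii) next.
(ii) now also ready, so the ready set is {(ii), (viii), (ix)}; (ii) has the earlier label → (ii).
(v) now also ready, so the ready set is {(v), (viii), (ix)}; (v) has the earlier label → (v).
(viii) and (ix) are both available; (viii) has the earlier label → (viii).
(i) and (ix) are both available; (i) has the earlier label → (i).
(ix) is the only step now ready → (ix).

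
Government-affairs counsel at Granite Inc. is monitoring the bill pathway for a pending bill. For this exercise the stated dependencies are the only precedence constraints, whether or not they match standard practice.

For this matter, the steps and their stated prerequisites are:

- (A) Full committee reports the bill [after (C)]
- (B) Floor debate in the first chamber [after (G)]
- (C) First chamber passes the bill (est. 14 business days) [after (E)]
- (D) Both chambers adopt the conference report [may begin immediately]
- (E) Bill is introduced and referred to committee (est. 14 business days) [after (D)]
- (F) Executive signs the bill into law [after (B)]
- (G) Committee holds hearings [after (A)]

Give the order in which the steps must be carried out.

Only (D) has no prerequisites, so it is first.
(E) is the only step now ready → (E).
(C) is the only step now ready → (C).
That leaves (A) as the only ready step → (A).
That leaves (G) as the only ready step → (G).
(B) needed (G), now all done → (B).
(F) is the only step now ready → (F).

(D), (E), (C), (A), (G), (B), (F)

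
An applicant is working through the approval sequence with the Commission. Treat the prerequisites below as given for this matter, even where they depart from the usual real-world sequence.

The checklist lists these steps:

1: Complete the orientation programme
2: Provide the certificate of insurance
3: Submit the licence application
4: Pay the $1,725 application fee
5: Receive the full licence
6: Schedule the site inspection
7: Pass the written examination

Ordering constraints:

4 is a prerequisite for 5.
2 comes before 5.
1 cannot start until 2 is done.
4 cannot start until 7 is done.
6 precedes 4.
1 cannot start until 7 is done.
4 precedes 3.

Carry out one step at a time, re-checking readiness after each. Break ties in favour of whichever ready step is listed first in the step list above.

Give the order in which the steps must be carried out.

2, 6, 7, 1, 4, 3, 5

Nothing is required for 2, 6 and 7. 2 is listed earlier → 2 first.
Now 6 and 7 have their prerequisites met. 6 is listed earlier, so 6 next.
That leaves 7 as the only ready step → 7.
Now 1 and 4 have their prerequisites met. 1 is listed earlier, so 1 next.
4 is the only step now ready → 4.
Now 3 and 5 have their prerequisites met. 3 is listed earlier, so 3 next.
5 needed 2 and 4, now all done → 5.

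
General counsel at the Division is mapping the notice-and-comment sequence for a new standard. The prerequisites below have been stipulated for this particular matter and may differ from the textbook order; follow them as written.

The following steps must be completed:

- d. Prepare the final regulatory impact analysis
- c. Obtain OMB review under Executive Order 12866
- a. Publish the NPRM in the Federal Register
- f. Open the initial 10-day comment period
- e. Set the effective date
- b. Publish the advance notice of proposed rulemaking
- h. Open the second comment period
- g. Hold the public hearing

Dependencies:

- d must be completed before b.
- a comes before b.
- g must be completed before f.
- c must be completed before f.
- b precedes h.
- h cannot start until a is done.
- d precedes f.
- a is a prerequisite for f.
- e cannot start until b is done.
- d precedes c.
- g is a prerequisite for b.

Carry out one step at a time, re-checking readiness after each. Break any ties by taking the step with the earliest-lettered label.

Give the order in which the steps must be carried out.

a, d, c, g, b, e, f, h

a, d and g have no prerequisites; a has the earlier label, so a is first.
Now d and g have their prerequisites met. d has the earlier label, so d next.
c now also ready, so the ready set is {c, g}; c has the earlier label → c.
Next only g has its prerequisites met → g.
Ready: b and f. b has the earlier label → b.
e and h now also ready, so the ready set is {e, f, h}; e has the earlier label → e.
Ready: f and h. f has the earlier label → f.
h needed a and b, now all done → h.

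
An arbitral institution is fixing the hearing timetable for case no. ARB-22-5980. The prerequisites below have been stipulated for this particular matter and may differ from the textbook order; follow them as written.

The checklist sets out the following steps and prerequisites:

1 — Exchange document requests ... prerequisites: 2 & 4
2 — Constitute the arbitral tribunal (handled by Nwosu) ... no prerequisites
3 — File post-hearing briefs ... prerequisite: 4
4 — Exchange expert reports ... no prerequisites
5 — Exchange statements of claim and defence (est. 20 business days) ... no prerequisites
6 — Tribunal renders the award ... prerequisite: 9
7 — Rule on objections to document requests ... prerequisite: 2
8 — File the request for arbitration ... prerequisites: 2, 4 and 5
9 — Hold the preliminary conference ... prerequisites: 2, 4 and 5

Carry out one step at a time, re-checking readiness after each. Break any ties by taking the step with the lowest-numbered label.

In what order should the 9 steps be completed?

2, 4, 1, 3, 5, 7, 8, 9, 6

2, 4 and 5 have no prerequisites; 2 has the earlier label, so 2 is first.
Ready: 4, 5 and 7. 4 has the earlier label → 4.
Now 1, 3, 5 and 7 have their prerequisites met. 1 has the earlier label, so 1 next.
Ready: 3, 5 and 7. 3 has the earlier label → 3.
5 and 7 are both available; 5 has the earlier label → 5.
Now 7, 8 and 9 have their prerequisites met. 7 has the earlier label, so 7 next.
8 and 9 are both available; 8 has the earlier label → 8.
That leaves 9 as the only ready step → 9.
6 is the only step now ready → 6.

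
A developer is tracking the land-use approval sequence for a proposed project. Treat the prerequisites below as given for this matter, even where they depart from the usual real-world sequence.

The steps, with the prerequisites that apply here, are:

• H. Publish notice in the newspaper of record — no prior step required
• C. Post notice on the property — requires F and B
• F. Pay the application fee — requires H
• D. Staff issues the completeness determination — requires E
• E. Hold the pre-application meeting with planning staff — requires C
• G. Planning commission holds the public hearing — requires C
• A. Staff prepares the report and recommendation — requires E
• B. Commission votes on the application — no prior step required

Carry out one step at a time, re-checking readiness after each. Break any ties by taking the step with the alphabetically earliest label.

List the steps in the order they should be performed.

B and H have no prerequisites; B has the earlier label, so B is first.
Next only H has its prerequisites met → H.
That leaves F as the only ready step → F.
C needed B and F, now all done → C.
Now E and G have their prerequisites met. E has the earlier label, so E next.
A, D and G are all available; A has the earlier label → A.
D and G are both available; D has the earlier label → D.
G needed C, now all done → G.

B, H, F, C, E, A, D, G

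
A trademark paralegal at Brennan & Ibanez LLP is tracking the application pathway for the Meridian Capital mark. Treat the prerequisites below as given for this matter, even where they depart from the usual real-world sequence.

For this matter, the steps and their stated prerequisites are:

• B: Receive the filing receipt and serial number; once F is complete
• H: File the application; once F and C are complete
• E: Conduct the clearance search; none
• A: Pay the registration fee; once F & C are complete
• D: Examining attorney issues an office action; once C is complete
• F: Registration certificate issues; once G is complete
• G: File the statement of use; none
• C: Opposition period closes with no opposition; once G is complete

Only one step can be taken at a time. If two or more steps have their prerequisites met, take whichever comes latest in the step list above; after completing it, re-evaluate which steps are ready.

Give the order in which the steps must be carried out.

G and E have no prerequisites; G is listed later, so G is first.
C, F and E are all available; C is listed later → C.
Ready: F, D and E. F is listed later → F.
D, A, E, H and B are all available; D is listed later → D.
A, E, H and B are all available; A is listed later → A.
Ready: E, H and B. E is listed later → E.
H and B are both available; H is listed later → H.
That leaves B as the only ready step → B.

G, C, F, D, A, E, H, B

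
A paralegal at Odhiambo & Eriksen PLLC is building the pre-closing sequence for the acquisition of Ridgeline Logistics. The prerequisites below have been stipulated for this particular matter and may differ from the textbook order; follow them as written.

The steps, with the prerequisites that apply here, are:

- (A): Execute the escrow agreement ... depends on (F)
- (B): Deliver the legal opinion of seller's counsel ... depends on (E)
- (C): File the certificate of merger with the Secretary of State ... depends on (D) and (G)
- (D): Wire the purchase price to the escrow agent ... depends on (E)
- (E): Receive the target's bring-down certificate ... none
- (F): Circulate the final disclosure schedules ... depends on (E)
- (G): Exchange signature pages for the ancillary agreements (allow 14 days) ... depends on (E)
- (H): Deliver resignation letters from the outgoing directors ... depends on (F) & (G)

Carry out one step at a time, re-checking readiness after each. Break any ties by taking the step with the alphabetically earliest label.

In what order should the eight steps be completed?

(E) → (B) → (D) → (F) → (A) → (G) → (C) → (H)

(E) has no prerequisites → (E) first.
(B), (D), (F) and (G) are all available; (B) has the earlier label → (B).
Now (D), (F) and (G) have their prerequisites met. (D) has the earlier label, so (D) next.
Now (F) and (G) have their prerequisites met. (F) has the earlier label, so (F) next.
(A) now also ready, so the ready set is {(A), (G)}; (A) has the earlier label → (A).
(G) needed (E), now all done → (G).
(C) and (H) are both available; (C) has the earlier label → (C).
Next only (H) has its prerequisites met → (H).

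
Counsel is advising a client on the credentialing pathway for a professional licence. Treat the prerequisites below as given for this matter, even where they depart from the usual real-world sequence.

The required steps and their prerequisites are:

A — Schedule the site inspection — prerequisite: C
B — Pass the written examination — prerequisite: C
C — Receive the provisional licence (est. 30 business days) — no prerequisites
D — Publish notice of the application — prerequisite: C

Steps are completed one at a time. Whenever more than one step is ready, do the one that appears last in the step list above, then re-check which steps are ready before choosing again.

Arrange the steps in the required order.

Only C has no prerequisites, so it is first.
Now D, B and A have their prerequisites met. D is listed later, so D next.
B and A are both available; B is listed later → B.
That leaves A as the only ready step → A.

C → D → B → A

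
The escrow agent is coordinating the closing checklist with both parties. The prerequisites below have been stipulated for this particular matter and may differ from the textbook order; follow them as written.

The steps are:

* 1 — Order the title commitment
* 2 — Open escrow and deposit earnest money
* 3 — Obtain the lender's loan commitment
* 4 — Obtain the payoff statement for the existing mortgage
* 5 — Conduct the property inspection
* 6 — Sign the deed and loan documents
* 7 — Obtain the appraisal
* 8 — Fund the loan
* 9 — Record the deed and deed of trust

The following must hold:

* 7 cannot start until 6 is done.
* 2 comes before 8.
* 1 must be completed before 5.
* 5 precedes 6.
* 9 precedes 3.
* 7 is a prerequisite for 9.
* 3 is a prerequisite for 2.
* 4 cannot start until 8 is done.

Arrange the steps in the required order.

1 has no prerequisites → 1 first.
5 is the only step now ready → 5.
6 needed 5, now all done → 6.
7 is the only step now ready → 7.
9 is the only step now ready → 9.
Next only 3 has its prerequisites met → 3.
2 needed 3, now all done → 2.
Next only 8 has its prerequisites met → 8.
4 needed 8, now all done → 4.

1 5 6 7 9 3 2 8 4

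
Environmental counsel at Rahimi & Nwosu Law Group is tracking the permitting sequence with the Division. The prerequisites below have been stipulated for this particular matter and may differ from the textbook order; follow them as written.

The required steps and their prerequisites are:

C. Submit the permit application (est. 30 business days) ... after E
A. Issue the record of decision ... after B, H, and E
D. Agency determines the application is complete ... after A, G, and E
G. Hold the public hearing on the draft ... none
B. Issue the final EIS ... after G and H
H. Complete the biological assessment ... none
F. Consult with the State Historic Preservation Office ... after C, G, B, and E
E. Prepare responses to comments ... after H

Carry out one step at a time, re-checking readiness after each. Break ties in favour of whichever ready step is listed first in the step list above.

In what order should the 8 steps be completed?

G, H, B, E, C, A, D, F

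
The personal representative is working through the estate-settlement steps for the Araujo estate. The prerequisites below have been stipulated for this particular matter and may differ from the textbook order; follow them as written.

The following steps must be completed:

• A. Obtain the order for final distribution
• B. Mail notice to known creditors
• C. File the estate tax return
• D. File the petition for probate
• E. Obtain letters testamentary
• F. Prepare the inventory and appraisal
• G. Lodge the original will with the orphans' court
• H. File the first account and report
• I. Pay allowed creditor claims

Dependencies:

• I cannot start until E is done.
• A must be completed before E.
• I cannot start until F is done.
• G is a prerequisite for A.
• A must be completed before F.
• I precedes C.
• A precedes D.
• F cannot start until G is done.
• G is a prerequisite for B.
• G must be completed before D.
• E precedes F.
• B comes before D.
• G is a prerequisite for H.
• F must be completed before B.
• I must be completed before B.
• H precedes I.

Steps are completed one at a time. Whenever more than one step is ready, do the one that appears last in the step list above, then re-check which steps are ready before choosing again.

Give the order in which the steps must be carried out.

G, H, A, E, F, I, C, B, D

G has no prerequisites → G first.
H and A are both available; H is listed later → H.
A needed G, now all done → A.
E needed A, now all done → E.
Next only F has its prerequisites met → F.
I needed H, F and E, now all done → I.
C and B are both available; C is listed later → C.
B is the only step now ready → B.
D needed G, B and A, now all done → D.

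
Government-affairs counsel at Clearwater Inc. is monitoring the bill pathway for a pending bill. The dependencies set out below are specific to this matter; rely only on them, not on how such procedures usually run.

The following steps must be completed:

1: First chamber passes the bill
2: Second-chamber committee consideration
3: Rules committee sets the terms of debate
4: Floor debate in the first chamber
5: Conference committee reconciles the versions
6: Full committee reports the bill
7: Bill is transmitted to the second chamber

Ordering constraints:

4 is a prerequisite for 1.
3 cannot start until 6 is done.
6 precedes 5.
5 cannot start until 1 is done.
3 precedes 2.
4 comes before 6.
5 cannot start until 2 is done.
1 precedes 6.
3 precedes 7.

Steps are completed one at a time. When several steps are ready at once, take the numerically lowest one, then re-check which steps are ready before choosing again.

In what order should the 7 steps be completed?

4 has no prerequisites → 4 first.
1 is the only step now ready → 1.
Next only 6 has its prerequisites met → 6.
3 needed 6, now all done → 3.
2 and 7 are both available; 2 has the earlier label → 2.
Now 5 and 7 have their prerequisites met. 5 has the earlier label, so 5 next.
That leaves 7 as the only ready step → 7.

4 → 1 → 6 → 3 → 2 → 5 → 7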